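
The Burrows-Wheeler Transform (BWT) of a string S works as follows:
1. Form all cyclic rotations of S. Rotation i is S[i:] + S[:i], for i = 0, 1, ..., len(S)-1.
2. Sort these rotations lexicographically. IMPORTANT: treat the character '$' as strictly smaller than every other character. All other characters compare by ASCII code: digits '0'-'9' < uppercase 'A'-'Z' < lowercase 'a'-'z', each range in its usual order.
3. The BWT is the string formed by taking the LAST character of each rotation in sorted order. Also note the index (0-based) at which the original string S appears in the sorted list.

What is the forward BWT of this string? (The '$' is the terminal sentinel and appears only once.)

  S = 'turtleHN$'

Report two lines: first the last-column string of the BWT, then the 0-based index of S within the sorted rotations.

All 9 rotations (rotation i = S[i:]+S[:i]):
  rot[0] = turtleHN$
  rot[1] = urtleHN$t
  rot[2] = rtleHN$tu
  rot[3] = tleHN$tur
  rot[4] = leHN$turt
  rot[5] = eHN$turtl
  rot[6] = HN$turtle
  rot[7] = N$turtleH
  rot[8] = $turtleHN
Sorted (with $ < everything):
  sorted[0] = $turtleHN  (last char: 'N')
  sorted[1] = HN$turtle  (last char: 'e')
  sorted[2] = N$turtleH  (last char: 'H')
  sorted[3] = eHN$turtl  (last char: 'l')
  sorted[4] = leHN$turt  (last char: 't')
  sorted[5] = rtleHN$tu  (last char: 'u')
  sorted[6] = tleHN$tur  (last char: 'r')
  sorted[7] = turtleHN$  (last char: '$')
  sorted[8] = urtleHN$t  (last char: 't')
Last column: NeHltur$t
Original string S is at sorted index 7

Answer: NeHltur$t
7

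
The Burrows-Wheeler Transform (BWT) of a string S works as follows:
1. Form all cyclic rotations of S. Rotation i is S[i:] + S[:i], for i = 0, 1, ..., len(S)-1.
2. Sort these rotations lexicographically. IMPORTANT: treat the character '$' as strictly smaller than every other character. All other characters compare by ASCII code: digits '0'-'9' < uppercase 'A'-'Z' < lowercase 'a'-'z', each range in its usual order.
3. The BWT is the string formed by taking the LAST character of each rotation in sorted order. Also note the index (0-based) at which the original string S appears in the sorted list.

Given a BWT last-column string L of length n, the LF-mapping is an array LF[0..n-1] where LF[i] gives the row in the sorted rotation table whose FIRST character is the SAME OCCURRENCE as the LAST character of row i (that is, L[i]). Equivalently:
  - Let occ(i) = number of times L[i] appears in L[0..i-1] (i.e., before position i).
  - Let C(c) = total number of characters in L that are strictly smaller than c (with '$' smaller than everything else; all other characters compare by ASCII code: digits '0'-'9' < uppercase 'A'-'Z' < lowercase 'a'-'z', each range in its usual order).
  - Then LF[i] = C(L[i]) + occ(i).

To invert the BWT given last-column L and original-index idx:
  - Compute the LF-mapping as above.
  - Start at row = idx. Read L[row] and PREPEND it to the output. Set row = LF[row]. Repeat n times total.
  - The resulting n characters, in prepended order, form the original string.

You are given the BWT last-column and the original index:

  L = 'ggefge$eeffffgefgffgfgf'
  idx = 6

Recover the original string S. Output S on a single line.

LF mapping: 16 17 1 6 18 2 0 3 4 7 8 9 10 19 5 11 20 12 13 21 14 22 15
Walk LF starting at row 6, prepending L[row]:
  step 1: row=6, L[6]='$', prepend. Next row=LF[6]=0
  step 2: row=0, L[0]='g', prepend. Next row=LF[0]=16
  step 3: row=16, L[16]='g', prepend. Next row=LF[16]=20
  step 4: row=20, L[20]='f', prepend. Next row=LF[20]=14
  step 5: row=14, L[14]='e', prepend. Next row=LF[14]=5
  step 6: row=5, L[5]='e', prepend. Next row=LF[5]=2
  step 7: row=2, L[2]='e', prepend. Next row=LF[2]=1
  step 8: row=1, L[1]='g', prepend. Next row=LF[1]=17
  step 9: row=17, L[17]='f', prepend. Next row=LF[17]=12
  step 10: row=12, L[12]='f', prepend. Next row=LF[12]=10
  step 11: row=10, L[10]='f', prepend. Next row=LF[10]=8
  step 12: row=8, L[8]='e', prepend. Next row=LF[8]=4
  step 13: row=4, L[4]='g', prepend. Next row=LF[4]=18
  step 14: row=18, L[18]='f', prepend. Next row=LF[18]=13
  step 15: row=13, L[13]='g', prepend. Next row=LF[13]=19
  step 16: row=19, L[19]='g', prepend. Next row=LF[19]=21
  step 17: row=21, L[21]='g', prepend. Next row=LF[21]=22
  step 18: row=22, L[22]='f', prepend. Next row=LF[22]=15
  step 19: row=15, L[15]='f', prepend. Next row=LF[15]=11
  step 20: row=11, L[11]='f', prepend. Next row=LF[11]=9
  step 21: row=9, L[9]='f', prepend. Next row=LF[9]=7
  step 22: row=7, L[7]='e', prepend. Next row=LF[7]=3
  step 23: row=3, L[3]='f', prepend. Next row=LF[3]=6
Reversed output: feffffgggfgefffgeeefgg$

Answer: feffffgggfgefffgeeefgg$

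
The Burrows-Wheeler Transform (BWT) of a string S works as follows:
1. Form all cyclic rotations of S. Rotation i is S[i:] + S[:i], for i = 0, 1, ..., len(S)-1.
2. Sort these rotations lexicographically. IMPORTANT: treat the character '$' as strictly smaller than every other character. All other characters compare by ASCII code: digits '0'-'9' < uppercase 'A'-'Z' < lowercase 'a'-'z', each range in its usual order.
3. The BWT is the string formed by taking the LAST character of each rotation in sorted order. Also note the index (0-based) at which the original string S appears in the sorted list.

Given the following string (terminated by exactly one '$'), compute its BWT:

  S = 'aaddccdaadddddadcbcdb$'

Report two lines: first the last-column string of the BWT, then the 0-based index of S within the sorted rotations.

Answer: b$ddaadcddcbcdcaddadda
1

Derivation:
All 22 rotations (rotation i = S[i:]+S[:i]):
  rot[0] = aaddccdaadddddadcbcdb$
  rot[1] = addccdaadddddadcbcdb$a
  rot[2] = ddccdaadddddadcbcdb$aa
  rot[3] = dccdaadddddadcbcdb$aad
  rot[4] = ccdaadddddadcbcdb$aadd
  rot[5] = cdaadddddadcbcdb$aaddc
  rot[6] = daadddddadcbcdb$aaddcc
  rot[7] = aadddddadcbcdb$aaddccd
  rot[8] = adddddadcbcdb$aaddccda
  rot[9] = dddddadcbcdb$aaddccdaa
  rot[10] = ddddadcbcdb$aaddccdaad
  rot[11] = dddadcbcdb$aaddccdaadd
  rot[12] = ddadcbcdb$aaddccdaaddd
  rot[13] = dadcbcdb$aaddccdaadddd
  rot[14] = adcbcdb$aaddccdaaddddd
  rot[15] = dcbcdb$aaddccdaaddddda
  rot[16] = cbcdb$aaddccdaadddddad
  rot[17] = bcdb$aaddccdaadddddadc
  rot[18] = cdb$aaddccdaadddddadcb
  rot[19] = db$aaddccdaadddddadcbc
  rot[20] = b$aaddccdaadddddadcbcd
  rot[21] = $aaddccdaadddddadcbcdb
Sorted (with $ < everything):
  sorted[0] = $aaddccdaadddddadcbcdb  (last char: 'b')
  sorted[1] = aaddccdaadddddadcbcdb$  (last char: '$')
  sorted[2] = aadddddadcbcdb$aaddccd  (last char: 'd')
  sorted[3] = adcbcdb$aaddccdaaddddd  (last char: 'd')
  sorted[4] = addccdaadddddadcbcdb$a  (last char: 'a')
  sorted[5] = adddddadcbcdb$aaddccda  (last char: 'a')
  sorted[6] = b$aaddccdaadddddadcbcd  (last char: 'd')
  sorted[7] = bcdb$aaddccdaadddddadc  (last char: 'c')
  sorted[8] = cbcdb$aaddccdaadddddad  (last char: 'd')
  sorted[9] = ccdaadddddadcbcdb$aadd  (last char: 'd')
  sorted[10] = cdaadddddadcbcdb$aaddc  (last char: 'c')
  sorted[11] = cdb$aaddccdaadddddadcb  (last char: 'b')
  sorted[12] = daadddddadcbcdb$aaddcc  (last char: 'c')
  sorted[13] = dadcbcdb$aaddccdaadddd  (last char: 'd')
  sorted[14] = db$aaddccdaadddddadcbc  (last char: 'c')
  sorted[15] = dcbcdb$aaddccdaaddddda  (last char: 'a')
  sorted[16] = dccdaadddddadcbcdb$aad  (last char: 'd')
  sorted[17] = ddadcbcdb$aaddccdaaddd  (last char: 'd')
  sorted[18] = ddccdaadddddadcbcdb$aa  (last char: 'a')
  sorted[19] = dddadcbcdb$aaddccdaadd  (last char: 'd')
  sorted[20] = ddddadcbcdb$aaddccdaad  (last char: 'd')
  sorted[21] = dddddadcbcdb$aaddccdaa  (last char: 'a')
Last column: b$ddaadcddcbcdcaddadda
Original string S is at sorted index 1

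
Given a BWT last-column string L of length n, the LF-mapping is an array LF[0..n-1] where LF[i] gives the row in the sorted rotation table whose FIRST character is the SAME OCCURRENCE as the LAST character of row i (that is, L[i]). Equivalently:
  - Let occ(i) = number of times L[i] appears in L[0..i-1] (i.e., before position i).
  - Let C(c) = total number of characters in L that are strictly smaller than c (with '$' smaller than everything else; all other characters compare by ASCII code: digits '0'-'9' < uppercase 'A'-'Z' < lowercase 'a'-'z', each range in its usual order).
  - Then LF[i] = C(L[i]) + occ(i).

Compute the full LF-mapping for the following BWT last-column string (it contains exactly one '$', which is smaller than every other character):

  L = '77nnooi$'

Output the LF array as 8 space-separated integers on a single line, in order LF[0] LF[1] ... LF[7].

Answer: 1 2 4 5 6 7 3 0

Derivation:
Char counts: '$':1, '7':2, 'i':1, 'n':2, 'o':2
C (first-col start): C('$')=0, C('7')=1, C('i')=3, C('n')=4, C('o')=6
L[0]='7': occ=0, LF[0]=C('7')+0=1+0=1
L[1]='7': occ=1, LF[1]=C('7')+1=1+1=2
L[2]='n': occ=0, LF[2]=C('n')+0=4+0=4
L[3]='n': occ=1, LF[3]=C('n')+1=4+1=5
L[4]='o': occ=0, LF[4]=C('o')+0=6+0=6
L[5]='o': occ=1, LF[5]=C('o')+1=6+1=7
L[6]='i': occ=0, LF[6]=C('i')+0=3+0=3
L[7]='$': occ=0, LF[7]=C('$')+0=0+0=0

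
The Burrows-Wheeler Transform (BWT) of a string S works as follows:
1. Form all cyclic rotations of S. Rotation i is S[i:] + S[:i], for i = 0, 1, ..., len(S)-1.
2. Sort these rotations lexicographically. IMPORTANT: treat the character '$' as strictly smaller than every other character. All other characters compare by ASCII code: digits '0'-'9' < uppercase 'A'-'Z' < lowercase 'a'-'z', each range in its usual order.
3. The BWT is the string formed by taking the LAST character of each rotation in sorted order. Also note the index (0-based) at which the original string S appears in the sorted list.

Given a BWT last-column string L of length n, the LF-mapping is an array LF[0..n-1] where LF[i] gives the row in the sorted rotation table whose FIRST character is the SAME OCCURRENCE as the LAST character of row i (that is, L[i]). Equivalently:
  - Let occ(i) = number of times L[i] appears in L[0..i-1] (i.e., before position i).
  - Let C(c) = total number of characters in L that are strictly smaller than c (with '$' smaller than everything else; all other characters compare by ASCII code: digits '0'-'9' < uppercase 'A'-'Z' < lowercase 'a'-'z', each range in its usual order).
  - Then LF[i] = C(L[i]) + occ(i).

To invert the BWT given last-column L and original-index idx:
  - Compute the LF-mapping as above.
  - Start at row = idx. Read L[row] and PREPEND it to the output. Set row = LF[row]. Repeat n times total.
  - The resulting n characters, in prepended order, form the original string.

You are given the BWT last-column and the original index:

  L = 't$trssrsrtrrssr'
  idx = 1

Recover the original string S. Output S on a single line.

LF mapping: 12 0 13 1 7 8 2 9 3 14 4 5 10 11 6
Walk LF starting at row 1, prepending L[row]:
  step 1: row=1, L[1]='$', prepend. Next row=LF[1]=0
  step 2: row=0, L[0]='t', prepend. Next row=LF[0]=12
  step 3: row=12, L[12]='s', prepend. Next row=LF[12]=10
  step 4: row=10, L[10]='r', prepend. Next row=LF[10]=4
  step 5: row=4, L[4]='s', prepend. Next row=LF[4]=7
  step 6: row=7, L[7]='s', prepend. Next row=LF[7]=9
  step 7: row=9, L[9]='t', prepend. Next row=LF[9]=14
  step 8: row=14, L[14]='r', prepend. Next row=LF[14]=6
  step 9: row=6, L[6]='r', prepend. Next row=LF[6]=2
  step 10: row=2, L[2]='t', prepend. Next row=LF[2]=13
  step 11: row=13, L[13]='s', prepend. Next row=LF[13]=11
  step 12: row=11, L[11]='r', prepend. Next row=LF[11]=5
  step 13: row=5, L[5]='s', prepend. Next row=LF[5]=8
  step 14: row=8, L[8]='r', prepend. Next row=LF[8]=3
  step 15: row=3, L[3]='r', prepend. Next row=LF[3]=1
Reversed output: rrsrstrrtssrst$

Answer: rrsrstrrtssrst$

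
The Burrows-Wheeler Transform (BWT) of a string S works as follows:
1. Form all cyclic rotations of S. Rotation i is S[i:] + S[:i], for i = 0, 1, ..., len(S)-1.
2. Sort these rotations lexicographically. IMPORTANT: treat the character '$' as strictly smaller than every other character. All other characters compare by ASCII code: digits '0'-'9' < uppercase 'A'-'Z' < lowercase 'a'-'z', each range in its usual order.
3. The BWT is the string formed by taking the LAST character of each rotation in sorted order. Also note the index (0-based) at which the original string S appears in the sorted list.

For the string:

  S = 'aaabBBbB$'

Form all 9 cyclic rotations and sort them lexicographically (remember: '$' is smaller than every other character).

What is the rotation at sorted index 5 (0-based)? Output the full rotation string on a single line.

All 9 rotations (rotation i = S[i:]+S[:i]):
  rot[0] = aaabBBbB$
  rot[1] = aabBBbB$a
  rot[2] = abBBbB$aa
  rot[3] = bBBbB$aaa
  rot[4] = BBbB$aaab
  rot[5] = BbB$aaabB
  rot[6] = bB$aaabBB
  rot[7] = B$aaabBBb
  rot[8] = $aaabBBbB
Sorted (with $ < everything):
  sorted[0] = $aaabBBbB
  sorted[1] = B$aaabBBb
  sorted[2] = BBbB$aaab
  sorted[3] = BbB$aaabB
  sorted[4] = aaabBBbB$
  sorted[5] = aabBBbB$a
  sorted[6] = abBBbB$aa
  sorted[7] = bB$aaabBB
  sorted[8] = bBBbB$aaa
sorted[5] = aabBBbB$a

Answer: aabBBbB$a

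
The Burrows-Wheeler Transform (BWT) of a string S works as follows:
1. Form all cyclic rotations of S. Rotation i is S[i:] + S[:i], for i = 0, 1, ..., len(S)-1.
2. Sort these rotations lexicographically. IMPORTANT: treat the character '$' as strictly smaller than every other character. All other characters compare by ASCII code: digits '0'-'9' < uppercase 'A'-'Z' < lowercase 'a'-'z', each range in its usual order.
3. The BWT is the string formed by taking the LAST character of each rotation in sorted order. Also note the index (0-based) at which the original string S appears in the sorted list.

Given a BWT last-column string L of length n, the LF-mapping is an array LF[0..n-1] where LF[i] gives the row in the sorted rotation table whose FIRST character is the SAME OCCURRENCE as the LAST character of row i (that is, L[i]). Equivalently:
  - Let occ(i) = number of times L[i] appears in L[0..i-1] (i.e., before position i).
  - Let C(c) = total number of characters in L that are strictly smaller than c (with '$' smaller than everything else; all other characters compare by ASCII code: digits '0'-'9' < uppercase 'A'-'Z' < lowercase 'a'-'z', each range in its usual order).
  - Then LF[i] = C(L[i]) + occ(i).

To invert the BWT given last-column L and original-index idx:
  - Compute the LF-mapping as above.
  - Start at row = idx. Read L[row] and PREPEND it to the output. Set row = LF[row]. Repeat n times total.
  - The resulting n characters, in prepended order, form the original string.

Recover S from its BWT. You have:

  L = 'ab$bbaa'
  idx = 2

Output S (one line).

Answer: ababba$

Derivation:
LF mapping: 1 4 0 5 6 2 3
Walk LF starting at row 2, prepending L[row]:
  step 1: row=2, L[2]='$', prepend. Next row=LF[2]=0
  step 2: row=0, L[0]='a', prepend. Next row=LF[0]=1
  step 3: row=1, L[1]='b', prepend. Next row=LF[1]=4
  step 4: row=4, L[4]='b', prepend. Next row=LF[4]=6
  step 5: row=6, L[6]='a', prepend. Next row=LF[6]=3
  step 6: row=3, L[3]='b', prepend. Next row=LF[3]=5
  step 7: row=5, L[5]='a', prepend. Next row=LF[5]=2
Reversed output: ababba$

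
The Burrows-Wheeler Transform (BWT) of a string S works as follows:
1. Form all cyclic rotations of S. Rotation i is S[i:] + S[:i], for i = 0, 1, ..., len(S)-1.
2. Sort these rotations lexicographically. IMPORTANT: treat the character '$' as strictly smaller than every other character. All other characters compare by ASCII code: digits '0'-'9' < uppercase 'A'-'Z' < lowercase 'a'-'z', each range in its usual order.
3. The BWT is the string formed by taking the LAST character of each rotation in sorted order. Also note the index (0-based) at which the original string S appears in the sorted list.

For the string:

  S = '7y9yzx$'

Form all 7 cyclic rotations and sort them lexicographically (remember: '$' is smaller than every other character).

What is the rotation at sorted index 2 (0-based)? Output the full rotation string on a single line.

All 7 rotations (rotation i = S[i:]+S[:i]):
  rot[0] = 7y9yzx$
  rot[1] = y9yzx$7
  rot[2] = 9yzx$7y
  rot[3] = yzx$7y9
  rot[4] = zx$7y9y
  rot[5] = x$7y9yz
  rot[6] = $7y9yzx
Sorted (with $ < everything):
  sorted[0] = $7y9yzx
  sorted[1] = 7y9yzx$
  sorted[2] = 9yzx$7y
  sorted[3] = x$7y9yz
  sorted[4] = y9yzx$7
  sorted[5] = yzx$7y9
  sorted[6] = zx$7y9y
sorted[2] = 9yzx$7y

Answer: 9yzx$7y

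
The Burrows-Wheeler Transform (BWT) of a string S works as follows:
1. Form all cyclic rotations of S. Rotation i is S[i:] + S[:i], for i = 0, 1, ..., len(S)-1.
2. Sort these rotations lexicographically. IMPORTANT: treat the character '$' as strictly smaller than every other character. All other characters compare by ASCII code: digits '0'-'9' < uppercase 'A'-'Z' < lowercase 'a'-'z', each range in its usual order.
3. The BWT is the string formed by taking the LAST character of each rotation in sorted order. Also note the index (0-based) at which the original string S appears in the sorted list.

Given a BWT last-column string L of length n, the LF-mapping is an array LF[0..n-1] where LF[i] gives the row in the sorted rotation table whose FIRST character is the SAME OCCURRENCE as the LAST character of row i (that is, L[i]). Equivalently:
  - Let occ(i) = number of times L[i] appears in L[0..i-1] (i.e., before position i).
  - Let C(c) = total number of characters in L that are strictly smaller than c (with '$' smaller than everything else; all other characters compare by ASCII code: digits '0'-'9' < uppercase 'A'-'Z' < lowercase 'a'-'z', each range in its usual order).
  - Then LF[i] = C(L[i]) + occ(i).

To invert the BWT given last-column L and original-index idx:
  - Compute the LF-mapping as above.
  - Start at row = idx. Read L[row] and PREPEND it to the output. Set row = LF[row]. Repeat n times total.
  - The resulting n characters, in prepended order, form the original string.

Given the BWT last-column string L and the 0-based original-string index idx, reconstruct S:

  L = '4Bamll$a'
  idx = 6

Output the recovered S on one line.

Answer: llamaB4$

Derivation:
LF mapping: 1 2 3 7 5 6 0 4
Walk LF starting at row 6, prepending L[row]:
  step 1: row=6, L[6]='$', prepend. Next row=LF[6]=0
  step 2: row=0, L[0]='4', prepend. Next row=LF[0]=1
  step 3: row=1, L[1]='B', prepend. Next row=LF[1]=2
  step 4: row=2, L[2]='a', prepend. Next row=LF[2]=3
  step 5: row=3, L[3]='m', prepend. Next row=LF[3]=7
  step 6: row=7, L[7]='a', prepend. Next row=LF[7]=4
  step 7: row=4, L[4]='l', prepend. Next row=LF[4]=5
  step 8: row=5, L[5]='l', prepend. Next row=LF[5]=6
Reversed output: llamaB4$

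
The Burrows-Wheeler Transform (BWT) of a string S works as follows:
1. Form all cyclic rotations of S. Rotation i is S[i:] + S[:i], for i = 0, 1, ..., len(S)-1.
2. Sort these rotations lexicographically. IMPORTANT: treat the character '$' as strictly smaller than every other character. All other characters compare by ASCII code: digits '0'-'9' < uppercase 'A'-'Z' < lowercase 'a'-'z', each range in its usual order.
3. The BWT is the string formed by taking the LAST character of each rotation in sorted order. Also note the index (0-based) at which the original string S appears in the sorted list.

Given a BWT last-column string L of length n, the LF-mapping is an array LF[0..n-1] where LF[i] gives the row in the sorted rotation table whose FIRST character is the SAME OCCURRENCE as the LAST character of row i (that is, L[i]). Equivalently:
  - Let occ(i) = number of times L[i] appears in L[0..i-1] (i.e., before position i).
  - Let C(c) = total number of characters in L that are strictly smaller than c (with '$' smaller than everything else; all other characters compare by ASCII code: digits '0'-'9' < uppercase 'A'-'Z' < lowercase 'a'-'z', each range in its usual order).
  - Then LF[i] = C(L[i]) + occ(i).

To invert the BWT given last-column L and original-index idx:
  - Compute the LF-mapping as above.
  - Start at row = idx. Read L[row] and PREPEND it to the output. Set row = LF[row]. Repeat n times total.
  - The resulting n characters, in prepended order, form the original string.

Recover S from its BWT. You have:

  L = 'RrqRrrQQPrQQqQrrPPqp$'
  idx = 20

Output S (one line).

Answer: rrPQqqPrQQRPrQQprqrR$

Derivation:
LF mapping: 9 15 12 10 16 17 4 5 1 18 6 7 13 8 19 20 2 3 14 11 0
Walk LF starting at row 20, prepending L[row]:
  step 1: row=20, L[20]='$', prepend. Next row=LF[20]=0
  step 2: row=0, L[0]='R', prepend. Next row=LF[0]=9
  step 3: row=9, L[9]='r', prepend. Next row=LF[9]=18
  step 4: row=18, L[18]='q', prepend. Next row=LF[18]=14
  step 5: row=14, L[14]='r', prepend. Next row=LF[14]=19
  step 6: row=19, L[19]='p', prepend. Next row=LF[19]=11
  step 7: row=11, L[11]='Q', prepend. Next row=LF[11]=7
  step 8: row=7, L[7]='Q', prepend. Next row=LF[7]=5
  step 9: row=5, L[5]='r', prepend. Next row=LF[5]=17
  step 10: row=17, L[17]='P', prepend. Next row=LF[17]=3
  step 11: row=3, L[3]='R', prepend. Next row=LF[3]=10
  step 12: row=10, L[10]='Q', prepend. Next row=LF[10]=6
  step 13: row=6, L[6]='Q', prepend. Next row=LF[6]=4
  step 14: row=4, L[4]='r', prepend. Next row=LF[4]=16
  step 15: row=16, L[16]='P', prepend. Next row=LF[16]=2
  step 16: row=2, L[2]='q', prepend. Next row=LF[2]=12
  step 17: row=12, L[12]='q', prepend. Next row=LF[12]=13
  step 18: row=13, L[13]='Q', prepend. Next row=LF[13]=8
  step 19: row=8, L[8]='P', prepend. Next row=LF[8]=1
  step 20: row=1, L[1]='r', prepend. Next row=LF[1]=15
  step 21: row=15, L[15]='r', prepend. Next row=LF[15]=20
Reversed output: rrPQqqPrQQRPrQQprqrR$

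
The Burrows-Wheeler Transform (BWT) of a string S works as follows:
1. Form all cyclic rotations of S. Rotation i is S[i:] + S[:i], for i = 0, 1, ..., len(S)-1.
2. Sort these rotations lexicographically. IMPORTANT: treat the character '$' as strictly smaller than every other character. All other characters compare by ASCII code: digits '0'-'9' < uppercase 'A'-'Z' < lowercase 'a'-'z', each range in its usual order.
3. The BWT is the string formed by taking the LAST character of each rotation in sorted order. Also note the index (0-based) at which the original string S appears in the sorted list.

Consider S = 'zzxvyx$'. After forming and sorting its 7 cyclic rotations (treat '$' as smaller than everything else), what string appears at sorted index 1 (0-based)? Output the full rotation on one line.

Answer: vyx$zzx

Derivation:
All 7 rotations (rotation i = S[i:]+S[:i]):
  rot[0] = zzxvyx$
  rot[1] = zxvyx$z
  rot[2] = xvyx$zz
  rot[3] = vyx$zzx
  rot[4] = yx$zzxv
  rot[5] = x$zzxvy
  rot[6] = $zzxvyx
Sorted (with $ < everything):
  sorted[0] = $zzxvyx
  sorted[1] = vyx$zzx
  sorted[2] = x$zzxvy
  sorted[3] = xvyx$zz
  sorted[4] = yx$zzxv
  sorted[5] = zxvyx$z
  sorted[6] = zzxvyx$
sorted[1] = vyx$zzx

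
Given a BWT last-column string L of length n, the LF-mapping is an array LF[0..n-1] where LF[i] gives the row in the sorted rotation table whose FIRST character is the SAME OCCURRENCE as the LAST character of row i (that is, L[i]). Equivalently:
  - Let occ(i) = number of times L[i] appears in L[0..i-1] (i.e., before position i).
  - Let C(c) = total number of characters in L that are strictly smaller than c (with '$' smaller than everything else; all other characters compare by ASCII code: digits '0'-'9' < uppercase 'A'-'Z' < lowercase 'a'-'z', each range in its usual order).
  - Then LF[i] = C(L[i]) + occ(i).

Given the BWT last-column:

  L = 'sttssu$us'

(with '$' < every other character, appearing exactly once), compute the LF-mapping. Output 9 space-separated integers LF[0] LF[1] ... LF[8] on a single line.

Char counts: '$':1, 's':4, 't':2, 'u':2
C (first-col start): C('$')=0, C('s')=1, C('t')=5, C('u')=7
L[0]='s': occ=0, LF[0]=C('s')+0=1+0=1
L[1]='t': occ=0, LF[1]=C('t')+0=5+0=5
L[2]='t': occ=1, LF[2]=C('t')+1=5+1=6
L[3]='s': occ=1, LF[3]=C('s')+1=1+1=2
L[4]='s': occ=2, LF[4]=C('s')+2=1+2=3
L[5]='u': occ=0, LF[5]=C('u')+0=7+0=7
L[6]='$': occ=0, LF[6]=C('$')+0=0+0=0
L[7]='u': occ=1, LF[7]=C('u')+1=7+1=8
L[8]='s': occ=3, LF[8]=C('s')+3=1+3=4

Answer: 1 5 6 2 3 7 0 8 4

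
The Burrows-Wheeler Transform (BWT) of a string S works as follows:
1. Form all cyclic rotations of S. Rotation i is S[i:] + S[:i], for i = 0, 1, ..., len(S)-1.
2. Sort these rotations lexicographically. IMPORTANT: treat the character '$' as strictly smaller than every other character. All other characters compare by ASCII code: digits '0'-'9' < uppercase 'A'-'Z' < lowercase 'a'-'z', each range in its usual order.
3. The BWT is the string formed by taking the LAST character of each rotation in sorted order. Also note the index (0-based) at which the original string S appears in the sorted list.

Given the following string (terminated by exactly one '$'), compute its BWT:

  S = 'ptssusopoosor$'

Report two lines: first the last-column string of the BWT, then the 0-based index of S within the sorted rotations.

Answer: rpssoo$ouotsps
6

Derivation:
All 14 rotations (rotation i = S[i:]+S[:i]):
  rot[0] = ptssusopoosor$
  rot[1] = tssusopoosor$p
  rot[2] = ssusopoosor$pt
  rot[3] = susopoosor$pts
  rot[4] = usopoosor$ptss
  rot[5] = sopoosor$ptssu
  rot[6] = opoosor$ptssus
  rot[7] = poosor$ptssuso
  rot[8] = oosor$ptssusop
  rot[9] = osor$ptssusopo
  rot[10] = sor$ptssusopoo
  rot[11] = or$ptssusopoos
  rot[12] = r$ptssusopooso
  rot[13] = $ptssusopoosor
Sorted (with $ < everything):
  sorted[0] = $ptssusopoosor  (last char: 'r')
  sorted[1] = oosor$ptssusop  (last char: 'p')
  sorted[2] = opoosor$ptssus  (last char: 's')
  sorted[3] = or$ptssusopoos  (last char: 's')
  sorted[4] = osor$ptssusopo  (last char: 'o')
  sorted[5] = poosor$ptssuso  (last char: 'o')
  sorted[6] = ptssusopoosor$  (last char: '$')
  sorted[7] = r$ptssusopooso  (last char: 'o')
  sorted[8] = sopoosor$ptssu  (last char: 'u')
  sorted[9] = sor$ptssusopoo  (last char: 'o')
  sorted[10] = ssusopoosor$pt  (last char: 't')
  sorted[11] = susopoosor$pts  (last char: 's')
  sorted[12] = tssusopoosor$p  (last char: 'p')
  sorted[13] = usopoosor$ptss  (last char: 's')
Last column: rpssoo$ouotsps
Original string S is at sorted index 6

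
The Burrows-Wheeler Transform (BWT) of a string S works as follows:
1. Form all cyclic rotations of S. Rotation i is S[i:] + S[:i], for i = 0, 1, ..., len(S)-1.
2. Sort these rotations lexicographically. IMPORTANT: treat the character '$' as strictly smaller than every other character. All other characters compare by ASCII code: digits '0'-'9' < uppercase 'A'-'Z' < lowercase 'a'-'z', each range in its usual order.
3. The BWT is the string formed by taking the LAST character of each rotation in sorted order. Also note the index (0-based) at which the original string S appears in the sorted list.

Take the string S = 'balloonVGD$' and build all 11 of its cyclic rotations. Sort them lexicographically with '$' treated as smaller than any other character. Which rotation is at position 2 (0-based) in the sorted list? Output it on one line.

Answer: GD$balloonV

Derivation:
All 11 rotations (rotation i = S[i:]+S[:i]):
  rot[0] = balloonVGD$
  rot[1] = alloonVGD$b
  rot[2] = lloonVGD$ba
  rot[3] = loonVGD$bal
  rot[4] = oonVGD$ball
  rot[5] = onVGD$ballo
  rot[6] = nVGD$balloo
  rot[7] = VGD$balloon
  rot[8] = GD$balloonV
  rot[9] = D$balloonVG
  rot[10] = $balloonVGD
Sorted (with $ < everything):
  sorted[0] = $balloonVGD
  sorted[1] = D$balloonVG
  sorted[2] = GD$balloonV
  sorted[3] = VGD$balloon
  sorted[4] = alloonVGD$b
  sorted[5] = balloonVGD$
  sorted[6] = lloonVGD$ba
  sorted[7] = loonVGD$bal
  sorted[8] = nVGD$balloo
  sorted[9] = onVGD$ballo
  sorted[10] = oonVGD$ball
sorted[2] = GD$balloonV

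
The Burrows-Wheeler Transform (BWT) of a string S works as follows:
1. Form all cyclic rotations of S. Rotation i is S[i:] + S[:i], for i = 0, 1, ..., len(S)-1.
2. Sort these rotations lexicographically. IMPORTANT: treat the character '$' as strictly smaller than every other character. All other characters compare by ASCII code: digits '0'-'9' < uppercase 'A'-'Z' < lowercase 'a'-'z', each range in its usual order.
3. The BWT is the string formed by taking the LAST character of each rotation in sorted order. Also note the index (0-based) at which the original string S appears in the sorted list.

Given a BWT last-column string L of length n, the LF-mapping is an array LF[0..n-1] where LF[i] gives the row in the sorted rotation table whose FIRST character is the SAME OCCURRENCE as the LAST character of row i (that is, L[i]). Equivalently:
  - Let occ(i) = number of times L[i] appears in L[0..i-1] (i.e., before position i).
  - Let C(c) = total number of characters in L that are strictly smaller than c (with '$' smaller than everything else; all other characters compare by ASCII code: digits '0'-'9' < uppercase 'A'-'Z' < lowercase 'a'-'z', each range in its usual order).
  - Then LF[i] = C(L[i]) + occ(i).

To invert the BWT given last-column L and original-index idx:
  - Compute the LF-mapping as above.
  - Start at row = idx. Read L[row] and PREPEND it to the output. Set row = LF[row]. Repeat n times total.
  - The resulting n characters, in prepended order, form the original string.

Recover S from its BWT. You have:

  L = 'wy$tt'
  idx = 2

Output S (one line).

LF mapping: 3 4 0 1 2
Walk LF starting at row 2, prepending L[row]:
  step 1: row=2, L[2]='$', prepend. Next row=LF[2]=0
  step 2: row=0, L[0]='w', prepend. Next row=LF[0]=3
  step 3: row=3, L[3]='t', prepend. Next row=LF[3]=1
  step 4: row=1, L[1]='y', prepend. Next row=LF[1]=4
  step 5: row=4, L[4]='t', prepend. Next row=LF[4]=2
Reversed output: tytw$

Answer: tytw$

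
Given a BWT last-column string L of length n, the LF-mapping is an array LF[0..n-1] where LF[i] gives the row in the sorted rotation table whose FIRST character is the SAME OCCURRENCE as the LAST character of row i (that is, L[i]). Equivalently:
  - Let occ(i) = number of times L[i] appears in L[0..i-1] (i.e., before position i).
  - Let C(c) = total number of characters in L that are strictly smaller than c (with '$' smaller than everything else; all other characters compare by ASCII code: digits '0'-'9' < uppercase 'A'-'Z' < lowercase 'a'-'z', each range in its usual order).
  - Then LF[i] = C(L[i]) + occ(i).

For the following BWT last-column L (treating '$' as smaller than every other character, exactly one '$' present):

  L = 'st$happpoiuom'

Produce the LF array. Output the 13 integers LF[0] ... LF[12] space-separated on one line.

Answer: 10 11 0 2 1 7 8 9 5 3 12 6 4

Derivation:
Char counts: '$':1, 'a':1, 'h':1, 'i':1, 'm':1, 'o':2, 'p':3, 's':1, 't':1, 'u':1
C (first-col start): C('$')=0, C('a')=1, C('h')=2, C('i')=3, C('m')=4, C('o')=5, C('p')=7, C('s')=10, C('t')=11, C('u')=12
L[0]='s': occ=0, LF[0]=C('s')+0=10+0=10
L[1]='t': occ=0, LF[1]=C('t')+0=11+0=11
L[2]='$': occ=0, LF[2]=C('$')+0=0+0=0
L[3]='h': occ=0, LF[3]=C('h')+0=2+0=2
L[4]='a': occ=0, LF[4]=C('a')+0=1+0=1
L[5]='p': occ=0, LF[5]=C('p')+0=7+0=7
L[6]='p': occ=1, LF[6]=C('p')+1=7+1=8
L[7]='p': occ=2, LF[7]=C('p')+2=7+2=9
L[8]='o': occ=0, LF[8]=C('o')+0=5+0=5
L[9]='i': occ=0, LF[9]=C('i')+0=3+0=3
L[10]='u': occ=0, LF[10]=C('u')+0=12+0=12
L[11]='o': occ=1, LF[11]=C('o')+1=5+1=6
L[12]='m': occ=0, LF[12]=C('m')+0=4+0=4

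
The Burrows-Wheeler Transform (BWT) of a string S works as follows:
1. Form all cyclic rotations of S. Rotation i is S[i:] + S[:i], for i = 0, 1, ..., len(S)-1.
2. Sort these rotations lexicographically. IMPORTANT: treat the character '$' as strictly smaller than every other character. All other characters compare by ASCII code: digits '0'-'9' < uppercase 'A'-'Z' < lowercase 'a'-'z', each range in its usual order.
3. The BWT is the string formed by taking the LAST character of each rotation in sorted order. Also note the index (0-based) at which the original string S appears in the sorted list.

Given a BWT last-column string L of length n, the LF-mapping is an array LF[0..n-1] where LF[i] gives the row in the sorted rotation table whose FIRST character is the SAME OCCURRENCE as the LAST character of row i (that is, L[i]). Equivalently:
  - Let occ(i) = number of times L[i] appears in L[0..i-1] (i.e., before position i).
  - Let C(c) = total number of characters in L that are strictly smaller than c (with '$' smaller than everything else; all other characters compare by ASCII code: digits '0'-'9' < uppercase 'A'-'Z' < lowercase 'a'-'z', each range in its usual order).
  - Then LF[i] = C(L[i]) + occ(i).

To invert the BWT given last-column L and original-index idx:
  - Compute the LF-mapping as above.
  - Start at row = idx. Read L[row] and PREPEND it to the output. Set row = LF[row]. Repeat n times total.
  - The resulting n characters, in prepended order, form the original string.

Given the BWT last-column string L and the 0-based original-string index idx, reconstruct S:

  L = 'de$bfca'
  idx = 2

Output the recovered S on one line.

LF mapping: 4 5 0 2 6 3 1
Walk LF starting at row 2, prepending L[row]:
  step 1: row=2, L[2]='$', prepend. Next row=LF[2]=0
  step 2: row=0, L[0]='d', prepend. Next row=LF[0]=4
  step 3: row=4, L[4]='f', prepend. Next row=LF[4]=6
  step 4: row=6, L[6]='a', prepend. Next row=LF[6]=1
  step 5: row=1, L[1]='e', prepend. Next row=LF[1]=5
  step 6: row=5, L[5]='c', prepend. Next row=LF[5]=3
  step 7: row=3, L[3]='b', prepend. Next row=LF[3]=2
Reversed output: bceafd$

Answer: bceafd$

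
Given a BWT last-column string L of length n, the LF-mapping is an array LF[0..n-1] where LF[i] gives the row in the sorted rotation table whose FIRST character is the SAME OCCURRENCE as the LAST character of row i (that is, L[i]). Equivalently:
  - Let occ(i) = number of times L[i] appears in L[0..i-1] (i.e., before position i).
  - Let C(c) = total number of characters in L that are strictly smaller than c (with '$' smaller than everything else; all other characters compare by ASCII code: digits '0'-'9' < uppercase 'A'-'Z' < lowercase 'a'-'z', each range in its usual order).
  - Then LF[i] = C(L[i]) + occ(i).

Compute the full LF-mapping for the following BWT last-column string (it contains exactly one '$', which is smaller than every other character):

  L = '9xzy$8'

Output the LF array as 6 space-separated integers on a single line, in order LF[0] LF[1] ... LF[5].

Char counts: '$':1, '8':1, '9':1, 'x':1, 'y':1, 'z':1
C (first-col start): C('$')=0, C('8')=1, C('9')=2, C('x')=3, C('y')=4, C('z')=5
L[0]='9': occ=0, LF[0]=C('9')+0=2+0=2
L[1]='x': occ=0, LF[1]=C('x')+0=3+0=3
L[2]='z': occ=0, LF[2]=C('z')+0=5+0=5
L[3]='y': occ=0, LF[3]=C('y')+0=4+0=4
L[4]='$': occ=0, LF[4]=C('$')+0=0+0=0
L[5]='8': occ=0, LF[5]=C('8')+0=1+0=1

Answer: 2 3 5 4 0 1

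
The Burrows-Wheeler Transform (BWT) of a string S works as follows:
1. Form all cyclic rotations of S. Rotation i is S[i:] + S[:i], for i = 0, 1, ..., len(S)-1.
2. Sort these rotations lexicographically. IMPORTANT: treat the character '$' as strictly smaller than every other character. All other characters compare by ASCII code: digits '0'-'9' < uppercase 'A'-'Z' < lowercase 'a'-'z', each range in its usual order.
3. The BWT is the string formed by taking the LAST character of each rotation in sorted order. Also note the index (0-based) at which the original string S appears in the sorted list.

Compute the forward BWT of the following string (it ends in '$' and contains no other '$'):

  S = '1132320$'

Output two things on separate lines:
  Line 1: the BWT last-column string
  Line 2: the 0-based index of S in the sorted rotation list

All 8 rotations (rotation i = S[i:]+S[:i]):
  rot[0] = 1132320$
  rot[1] = 132320$1
  rot[2] = 32320$11
  rot[3] = 2320$113
  rot[4] = 320$1132
  rot[5] = 20$11323
  rot[6] = 0$113232
  rot[7] = $1132320
Sorted (with $ < everything):
  sorted[0] = $1132320  (last char: '0')
  sorted[1] = 0$113232  (last char: '2')
  sorted[2] = 1132320$  (last char: '$')
  sorted[3] = 132320$1  (last char: '1')
  sorted[4] = 20$11323  (last char: '3')
  sorted[5] = 2320$113  (last char: '3')
  sorted[6] = 320$1132  (last char: '2')
  sorted[7] = 32320$11  (last char: '1')
Last column: 02$13321
Original string S is at sorted index 2

Answer: 02$13321
2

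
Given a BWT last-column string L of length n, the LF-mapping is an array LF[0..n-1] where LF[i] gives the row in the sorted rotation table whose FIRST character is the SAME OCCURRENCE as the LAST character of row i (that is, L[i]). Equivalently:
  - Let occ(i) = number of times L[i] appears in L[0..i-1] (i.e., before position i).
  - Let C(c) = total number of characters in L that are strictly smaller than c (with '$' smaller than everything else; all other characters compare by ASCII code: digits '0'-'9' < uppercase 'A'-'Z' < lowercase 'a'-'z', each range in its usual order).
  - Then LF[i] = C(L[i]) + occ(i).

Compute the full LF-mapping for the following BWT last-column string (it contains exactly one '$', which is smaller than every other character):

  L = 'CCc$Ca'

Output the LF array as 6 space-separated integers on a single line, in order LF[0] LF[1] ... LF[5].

Answer: 1 2 5 0 3 4

Derivation:
Char counts: '$':1, 'C':3, 'a':1, 'c':1
C (first-col start): C('$')=0, C('C')=1, C('a')=4, C('c')=5
L[0]='C': occ=0, LF[0]=C('C')+0=1+0=1
L[1]='C': occ=1, LF[1]=C('C')+1=1+1=2
L[2]='c': occ=0, LF[2]=C('c')+0=5+0=5
L[3]='$': occ=0, LF[3]=C('$')+0=0+0=0
L[4]='C': occ=2, LF[4]=C('C')+2=1+2=3
L[5]='a': occ=0, LF[5]=C('a')+0=4+0=4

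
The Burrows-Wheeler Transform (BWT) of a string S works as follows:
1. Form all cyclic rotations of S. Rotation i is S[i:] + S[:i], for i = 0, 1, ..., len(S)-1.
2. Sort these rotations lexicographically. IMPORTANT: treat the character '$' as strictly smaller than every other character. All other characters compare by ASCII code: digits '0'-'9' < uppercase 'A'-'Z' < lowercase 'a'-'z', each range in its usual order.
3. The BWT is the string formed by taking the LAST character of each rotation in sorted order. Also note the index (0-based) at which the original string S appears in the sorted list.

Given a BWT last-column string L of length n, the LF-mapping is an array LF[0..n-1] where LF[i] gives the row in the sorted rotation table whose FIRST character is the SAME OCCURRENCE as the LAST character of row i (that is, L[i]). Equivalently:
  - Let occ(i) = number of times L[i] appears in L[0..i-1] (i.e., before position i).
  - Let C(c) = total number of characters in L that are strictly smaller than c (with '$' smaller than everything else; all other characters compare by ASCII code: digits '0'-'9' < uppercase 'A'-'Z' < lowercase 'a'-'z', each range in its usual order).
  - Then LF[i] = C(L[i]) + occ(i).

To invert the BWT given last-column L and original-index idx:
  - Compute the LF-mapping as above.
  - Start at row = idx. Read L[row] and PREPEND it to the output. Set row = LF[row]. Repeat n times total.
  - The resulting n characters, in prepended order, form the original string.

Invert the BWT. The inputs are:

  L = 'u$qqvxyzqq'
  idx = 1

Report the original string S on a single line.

Answer: qqqyvqzxu$

Derivation:
LF mapping: 5 0 1 2 6 7 8 9 3 4
Walk LF starting at row 1, prepending L[row]:
  step 1: row=1, L[1]='$', prepend. Next row=LF[1]=0
  step 2: row=0, L[0]='u', prepend. Next row=LF[0]=5
  step 3: row=5, L[5]='x', prepend. Next row=LF[5]=7
  step 4: row=7, L[7]='z', prepend. Next row=LF[7]=9
  step 5: row=9, L[9]='q', prepend. Next row=LF[9]=4
  step 6: row=4, L[4]='v', prepend. Next row=LF[4]=6
  step 7: row=6, L[6]='y', prepend. Next row=LF[6]=8
  step 8: row=8, L[8]='q', prepend. Next row=LF[8]=3
  step 9: row=3, L[3]='q', prepend. Next row=LF[3]=2
  step 10: row=2, L[2]='q', prepend. Next row=LF[2]=1
Reversed output: qqqyvqzxu$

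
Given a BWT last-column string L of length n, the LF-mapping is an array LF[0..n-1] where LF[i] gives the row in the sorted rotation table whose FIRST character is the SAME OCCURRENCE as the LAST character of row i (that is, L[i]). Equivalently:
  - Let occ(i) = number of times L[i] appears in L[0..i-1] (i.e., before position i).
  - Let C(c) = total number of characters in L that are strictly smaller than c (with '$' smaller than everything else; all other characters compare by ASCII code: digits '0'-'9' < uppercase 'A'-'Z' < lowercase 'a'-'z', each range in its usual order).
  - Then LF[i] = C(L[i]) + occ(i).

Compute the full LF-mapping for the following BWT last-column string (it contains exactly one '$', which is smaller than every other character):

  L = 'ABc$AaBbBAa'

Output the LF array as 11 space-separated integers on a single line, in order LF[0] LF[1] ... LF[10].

Answer: 1 4 10 0 2 7 5 9 6 3 8

Derivation:
Char counts: '$':1, 'A':3, 'B':3, 'a':2, 'b':1, 'c':1
C (first-col start): C('$')=0, C('A')=1, C('B')=4, C('a')=7, C('b')=9, C('c')=10
L[0]='A': occ=0, LF[0]=C('A')+0=1+0=1
L[1]='B': occ=0, LF[1]=C('B')+0=4+0=4
L[2]='c': occ=0, LF[2]=C('c')+0=10+0=10
L[3]='$': occ=0, LF[3]=C('$')+0=0+0=0
L[4]='A': occ=1, LF[4]=C('A')+1=1+1=2
L[5]='a': occ=0, LF[5]=C('a')+0=7+0=7
L[6]='B': occ=1, LF[6]=C('B')+1=4+1=5
L[7]='b': occ=0, LF[7]=C('b')+0=9+0=9
L[8]='B': occ=2, LF[8]=C('B')+2=4+2=6
L[9]='A': occ=2, LF[9]=C('A')+2=1+2=3
L[10]='a': occ=1, LF[10]=C('a')+1=7+1=8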